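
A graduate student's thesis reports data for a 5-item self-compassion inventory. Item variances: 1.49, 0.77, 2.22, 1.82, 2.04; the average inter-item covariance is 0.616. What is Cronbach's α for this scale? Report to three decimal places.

α = 0.745

sum of item variances = 1.49 + 0.77 + 2.22 + 1.82 + 2.04 = 8.34
Sum of the 10 distinct covariances = 10 × 0.616 = 6.160
σ²_T = sum of item variances + 2·Σcov = 8.34 + 2 × 6.160 = 20.660
α = (5/4)·(1 − 8.34/20.660) = 0.745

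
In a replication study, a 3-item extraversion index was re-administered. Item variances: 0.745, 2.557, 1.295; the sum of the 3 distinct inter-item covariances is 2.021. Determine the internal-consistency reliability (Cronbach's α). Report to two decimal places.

Cronbach's α = 0.70

Σσ²ᵢ = 0.745 + 2.557 + 1.295 = 4.597
Sum of distinct covariances = 2.021
σ²_T = Σσ²ᵢ + 2·Σcov = 4.597 + 2 × 2.021 = 8.639
α = (3/2)·(1 − 4.597/8.639) = 0.70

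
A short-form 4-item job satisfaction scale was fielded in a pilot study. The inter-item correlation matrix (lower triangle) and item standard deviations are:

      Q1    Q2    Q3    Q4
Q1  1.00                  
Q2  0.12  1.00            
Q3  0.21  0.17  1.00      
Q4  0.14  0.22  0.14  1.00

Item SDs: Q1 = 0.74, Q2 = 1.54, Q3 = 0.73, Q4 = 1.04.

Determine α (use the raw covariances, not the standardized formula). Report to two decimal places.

α = 0.41

Σσ²ᵢ = 0.74² + 1.54² + 0.73² + 1.04² = 4.5337
Covariances σ_ij = r_ij · s_i · s_j:
  σ(Q1,Q2) = 0.12 × 0.74 × 1.54 = 0.1368
  σ(Q1,Q3) = 0.21 × 0.74 × 0.73 = 0.1134
  σ(Q1,Q4) = 0.14 × 0.74 × 1.04 = 0.1077
  σ(Q2,Q3) = 0.17 × 1.54 × 0.73 = 0.1911
  σ(Q2,Q4) = 0.22 × 1.54 × 1.04 = 0.3524
  σ(Q3,Q4) = 0.14 × 0.73 × 1.04 = 0.1063
σ²_T = Σσ²ᵢ + 2·Σσ_ij = 4.5337 + 2 × 1.0077 = 6.5491
α = (4/3)·(1 − 4.5337/6.5491) = 0.41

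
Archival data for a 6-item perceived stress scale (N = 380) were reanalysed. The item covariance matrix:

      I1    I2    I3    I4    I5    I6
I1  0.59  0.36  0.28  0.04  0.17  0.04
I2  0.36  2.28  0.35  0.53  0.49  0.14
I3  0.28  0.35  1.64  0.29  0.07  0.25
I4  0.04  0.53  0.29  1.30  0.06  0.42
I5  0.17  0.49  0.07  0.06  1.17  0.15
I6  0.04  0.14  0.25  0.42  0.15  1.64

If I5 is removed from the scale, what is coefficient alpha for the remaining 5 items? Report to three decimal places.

α = 0.525

Remaining items: I1, I2, I3, I4, I6 (k = 5).
Σσ²ᵢ = 0.59 + 2.28 + 1.64 + 1.30 + 1.64 = 7.45
Var(T) = 7.45 + 2 × 2.70 = 12.85
α (item deleted) = (5/4)·(1 − 7.45/12.85) = 0.525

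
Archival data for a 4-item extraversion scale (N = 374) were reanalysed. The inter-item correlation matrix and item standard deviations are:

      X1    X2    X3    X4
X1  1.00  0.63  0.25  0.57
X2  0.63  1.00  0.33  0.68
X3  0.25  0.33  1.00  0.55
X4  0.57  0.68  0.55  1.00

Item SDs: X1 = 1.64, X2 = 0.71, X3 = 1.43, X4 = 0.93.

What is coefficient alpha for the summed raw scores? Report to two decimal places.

Σσ²ᵢ = 1.64² + 0.71² + 1.43² + 0.93² = 6.1035
Covariances σ_ij = r_ij · s_i · s_j:
  σ(X1,X2) = 0.63 × 1.64 × 0.71 = 0.7336
  σ(X1,X3) = 0.25 × 1.64 × 1.43 = 0.5863
  σ(X1,X4) = 0.57 × 1.64 × 0.93 = 0.8694
  σ(X2,X3) = 0.33 × 0.71 × 1.43 = 0.3350
  σ(X2,X4) = 0.68 × 0.71 × 0.93 = 0.4490
  σ(X3,X4) = 0.55 × 1.43 × 0.93 = 0.7314
σ²_T = Σσ²ᵢ + 2·Σσ_ij = 6.1035 + 2 × 3.7047 = 13.5129
α = (4/3)·(1 − 6.1035/13.5129) = 0.73

α = 0.73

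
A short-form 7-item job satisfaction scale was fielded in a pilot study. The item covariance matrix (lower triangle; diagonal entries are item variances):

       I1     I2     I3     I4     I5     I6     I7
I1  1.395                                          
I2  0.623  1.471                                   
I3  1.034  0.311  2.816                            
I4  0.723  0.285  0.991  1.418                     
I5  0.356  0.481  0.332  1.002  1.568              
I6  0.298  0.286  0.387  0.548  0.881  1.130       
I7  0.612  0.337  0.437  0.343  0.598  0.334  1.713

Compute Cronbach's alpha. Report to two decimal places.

Σσᵢ² = 1.395 + 1.471 + 2.816 + 1.418 + 1.568 + 1.130 + 1.713 = 11.511
Sum of the distinct covariances = 11.199
σ²_T = 11.511 + 2 × 11.199 = 33.909
α = (k/(k−1))·(1 − Σσᵢ²/σ²_T) = (7/6)·(1 − 11.511/33.909) = 0.77

α = 0.77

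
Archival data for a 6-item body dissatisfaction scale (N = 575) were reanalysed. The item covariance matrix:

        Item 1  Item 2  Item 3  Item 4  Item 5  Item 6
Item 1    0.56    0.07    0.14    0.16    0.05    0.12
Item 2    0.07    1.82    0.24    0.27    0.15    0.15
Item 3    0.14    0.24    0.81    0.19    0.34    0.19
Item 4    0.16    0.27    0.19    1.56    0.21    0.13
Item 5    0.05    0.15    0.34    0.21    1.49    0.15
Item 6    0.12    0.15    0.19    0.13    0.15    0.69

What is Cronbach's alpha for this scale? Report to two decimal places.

Cronbach's alpha = 0.51

Σσ²ᵢ = 0.56 + 1.82 + 0.81 + 1.56 + 1.49 + 0.69 = 6.93
Σ_{i<j} σ_ij = 2.56
σ²_T = 6.93 + 2 × 2.56 = 12.05
α = (k/(k−1))·(1 − Σσ²ᵢ/σ²_T) = (6/5)·(1 − 6.93/12.05) = 0.51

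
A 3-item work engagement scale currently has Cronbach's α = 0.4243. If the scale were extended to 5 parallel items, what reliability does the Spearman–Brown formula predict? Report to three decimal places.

predicted reliability = 0.551

Length factor m = 5/3 = 1.6667
α' = m·α / (1 + (m−1)·α)
   = 5/3 × 0.4243 / (1 + (5/3 − 1) × 0.4243)
   = 0.7072 / 1.2829 = 0.551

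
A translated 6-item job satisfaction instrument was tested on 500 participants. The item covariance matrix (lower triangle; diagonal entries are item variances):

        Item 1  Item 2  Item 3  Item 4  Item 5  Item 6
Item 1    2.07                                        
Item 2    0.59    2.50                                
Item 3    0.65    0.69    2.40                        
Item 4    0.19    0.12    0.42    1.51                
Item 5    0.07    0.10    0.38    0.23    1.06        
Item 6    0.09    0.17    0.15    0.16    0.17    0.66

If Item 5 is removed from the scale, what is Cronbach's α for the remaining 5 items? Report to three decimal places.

Cronbach's α = 0.518

Remaining items: Item 1, Item 2, Item 3, Item 4, Item 6 (k = 5).
Σσ²ᵢ = 2.07 + 2.50 + 2.40 + 1.51 + 0.66 = 9.14
σ²_T = 9.14 + 2 × 3.23 = 15.60
α (item deleted) = (5/4)·(1 − 9.14/15.60) = 0.518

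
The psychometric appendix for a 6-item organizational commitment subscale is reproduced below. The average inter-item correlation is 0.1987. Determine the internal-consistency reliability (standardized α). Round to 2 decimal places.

Standardized α = k·r̄ / (1 + (k−1)·r̄) = 6 × 0.1987 / (1 + 5 × 0.1987)
  = 1.1922 / 1.9935 = 0.60

α = 0.60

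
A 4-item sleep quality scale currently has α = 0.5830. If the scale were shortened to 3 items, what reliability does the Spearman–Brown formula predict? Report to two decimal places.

predicted reliability = 0.51

Length factor m = 3/4 = 0.7500
α' = m·α / (1 − (1−m)·α)
   = 3/4 × 0.5830 / (1 − (1 − 3/4) × 0.5830)
   = 0.4372 / 0.8542 = 0.51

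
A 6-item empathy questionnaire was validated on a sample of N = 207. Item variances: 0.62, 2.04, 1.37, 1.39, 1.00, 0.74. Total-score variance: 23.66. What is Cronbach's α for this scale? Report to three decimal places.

α = 0.837

Σσᵢ² = 0.62 + 2.04 + 1.37 + 1.39 + 1.00 + 0.74 = 7.16
α = (k/(k−1))·(1 − Σσᵢ²/total variance) = (6/5)·(1 − 7.16/23.66) = 0.837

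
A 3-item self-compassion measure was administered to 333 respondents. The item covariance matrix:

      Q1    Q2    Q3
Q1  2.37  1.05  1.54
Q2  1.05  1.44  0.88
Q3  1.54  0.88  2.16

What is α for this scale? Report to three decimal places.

α = 0.806

Σσ²ᵢ = 2.37 + 1.44 + 2.16 = 5.97
Σ_{i<j} σ_ij = 3.47
Var(T) = 5.97 + 2 × 3.47 = 12.91
α = (k/(k−1))·(1 − Σσ²ᵢ/Var(T)) = (3/2)·(1 − 5.97/12.91) = 0.806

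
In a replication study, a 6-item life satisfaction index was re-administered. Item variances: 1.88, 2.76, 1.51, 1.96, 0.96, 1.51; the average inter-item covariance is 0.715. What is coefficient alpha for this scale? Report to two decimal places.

α = 0.80

sum of item variances = 1.88 + 2.76 + 1.51 + 1.96 + 0.96 + 1.51 = 10.58
Sum of the 15 distinct covariances = 15 × 0.715 = 10.725
σ²_total = sum of item variances + 2·Σcov = 10.58 + 2 × 10.725 = 32.030
α = (6/5)·(1 − 10.58/32.030) = 0.80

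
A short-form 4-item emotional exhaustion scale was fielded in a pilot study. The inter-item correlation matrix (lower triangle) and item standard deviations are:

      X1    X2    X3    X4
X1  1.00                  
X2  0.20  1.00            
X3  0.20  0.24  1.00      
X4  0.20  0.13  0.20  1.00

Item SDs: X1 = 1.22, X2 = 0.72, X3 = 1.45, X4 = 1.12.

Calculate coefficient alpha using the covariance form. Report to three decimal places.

Σσ²ᵢ = 1.22² + 0.72² + 1.45² + 1.12² = 5.3637
Covariances σ_ij = r_ij · s_i · s_j:
  σ(X1,X2) = 0.20 × 1.22 × 0.72 = 0.1757
  σ(X1,X3) = 0.20 × 1.22 × 1.45 = 0.3538
  σ(X1,X4) = 0.20 × 1.22 × 1.12 = 0.2733
  σ(X2,X3) = 0.24 × 0.72 × 1.45 = 0.2506
  σ(X2,X4) = 0.13 × 0.72 × 1.12 = 0.1048
  σ(X3,X4) = 0.20 × 1.45 × 1.12 = 0.3248
σ²_T = Σσ²ᵢ + 2·Σσ_ij = 5.3637 + 2 × 1.4830 = 8.3297
α = (4/3)·(1 − 5.3637/8.3297) = 0.475

coefficient alpha = 0.475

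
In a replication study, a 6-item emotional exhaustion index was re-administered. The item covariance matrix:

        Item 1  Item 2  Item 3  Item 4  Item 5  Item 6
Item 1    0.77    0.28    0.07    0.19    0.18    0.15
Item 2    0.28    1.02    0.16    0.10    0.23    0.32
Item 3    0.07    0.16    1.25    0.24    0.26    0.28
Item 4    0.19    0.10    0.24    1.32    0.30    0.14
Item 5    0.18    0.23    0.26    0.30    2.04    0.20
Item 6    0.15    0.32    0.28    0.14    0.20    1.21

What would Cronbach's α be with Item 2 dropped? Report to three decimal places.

α = 0.474

Remaining items: Item 1, Item 3, Item 4, Item 5, Item 6 (k = 5).
Σσᵢ² = 0.77 + 1.25 + 1.32 + 2.04 + 1.21 = 6.59
total variance = 6.59 + 2 × 2.01 = 10.61
α (item deleted) = (5/4)·(1 − 6.59/10.61) = 0.474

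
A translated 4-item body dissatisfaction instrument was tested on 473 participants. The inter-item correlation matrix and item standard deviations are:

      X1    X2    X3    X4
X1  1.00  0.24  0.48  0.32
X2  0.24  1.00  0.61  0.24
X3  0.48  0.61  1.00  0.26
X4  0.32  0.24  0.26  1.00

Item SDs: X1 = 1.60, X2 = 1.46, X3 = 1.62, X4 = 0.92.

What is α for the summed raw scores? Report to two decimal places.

α = 0.69

Σσ²ᵢ = 1.60² + 1.46² + 1.62² + 0.92² = 8.1624
Covariances σ_ij = r_ij · s_i · s_j:
  σ(X1,X2) = 0.24 × 1.60 × 1.46 = 0.5606
  σ(X1,X3) = 0.48 × 1.60 × 1.62 = 1.2442
  σ(X1,X4) = 0.32 × 1.60 × 0.92 = 0.4710
  σ(X2,X3) = 0.61 × 1.46 × 1.62 = 1.4428
  σ(X2,X4) = 0.24 × 1.46 × 0.92 = 0.3224
  σ(X3,X4) = 0.26 × 1.62 × 0.92 = 0.3875
σ²_T = Σσ²ᵢ + 2·Σσ_ij = 8.1624 + 2 × 4.4285 = 17.0194
α = (4/3)·(1 − 8.1624/17.0194) = 0.69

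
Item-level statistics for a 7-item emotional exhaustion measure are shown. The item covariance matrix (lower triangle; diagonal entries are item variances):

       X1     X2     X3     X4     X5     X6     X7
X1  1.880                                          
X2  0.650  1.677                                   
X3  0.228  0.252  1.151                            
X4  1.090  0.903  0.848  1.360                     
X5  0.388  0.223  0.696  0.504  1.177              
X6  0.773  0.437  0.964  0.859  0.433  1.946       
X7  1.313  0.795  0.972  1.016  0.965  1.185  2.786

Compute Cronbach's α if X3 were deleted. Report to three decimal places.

α = 0.817

Remaining items: X1, X2, X4, X5, X6, X7 (k = 6).
ΣVar(i) = 1.880 + 1.677 + 1.360 + 1.177 + 1.946 + 2.786 = 10.826
total variance = 10.826 + 2 × 11.534 = 33.894
α (item deleted) = (6/5)·(1 − 10.826/33.894) = 0.817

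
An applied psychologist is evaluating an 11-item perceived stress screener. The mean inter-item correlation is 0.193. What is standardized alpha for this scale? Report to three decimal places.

α = 0.725

Standardized α = k·r̄ / (1 + (k−1)·r̄) = 11 × 0.193 / (1 + 10 × 0.193)
  = 2.1230 / 2.9300 = 0.725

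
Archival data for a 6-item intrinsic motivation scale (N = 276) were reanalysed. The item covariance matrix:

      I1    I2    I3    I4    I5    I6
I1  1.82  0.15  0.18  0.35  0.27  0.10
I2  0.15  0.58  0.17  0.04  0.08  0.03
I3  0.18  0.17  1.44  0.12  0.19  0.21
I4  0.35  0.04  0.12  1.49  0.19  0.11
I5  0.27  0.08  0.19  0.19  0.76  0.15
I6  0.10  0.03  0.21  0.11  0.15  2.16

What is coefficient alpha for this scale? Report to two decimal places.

Σσ²ᵢ = 1.82 + 0.58 + 1.44 + 1.49 + 0.76 + 2.16 = 8.25
Σ_{i<j} σ_ij = 2.34
Var(T) = 8.25 + 2 × 2.34 = 12.93
α = (k/(k−1))·(1 − Σσ²ᵢ/Var(T)) = (6/5)·(1 − 8.25/12.93) = 0.43

coefficient alpha = 0.43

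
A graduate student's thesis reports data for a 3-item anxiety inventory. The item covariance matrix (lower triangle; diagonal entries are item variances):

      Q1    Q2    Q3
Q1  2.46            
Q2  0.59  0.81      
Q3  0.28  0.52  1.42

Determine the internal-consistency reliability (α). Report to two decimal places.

α = 0.56

Σσᵢ² = 2.46 + 0.81 + 1.42 = 4.69
Sum of off-diagonal covariances = 1.39
Var(T) = 4.69 + 2 × 1.39 = 7.47
α = (k/(k−1))·(1 − Σσᵢ²/Var(T)) = (3/2)·(1 − 4.69/7.47) = 0.56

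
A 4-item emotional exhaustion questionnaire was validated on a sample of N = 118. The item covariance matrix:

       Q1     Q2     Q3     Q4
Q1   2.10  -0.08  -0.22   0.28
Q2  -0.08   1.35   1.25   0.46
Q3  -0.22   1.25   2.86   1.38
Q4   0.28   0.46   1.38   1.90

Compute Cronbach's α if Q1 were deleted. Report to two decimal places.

Remaining items: Q2, Q3, Q4 (k = 3).
Σσᵢ² = 1.35 + 2.86 + 1.90 = 6.11
Var(T) = 6.11 + 2 × 3.09 = 12.29
α (item deleted) = (3/2)·(1 − 6.11/12.29) = 0.75

α = 0.75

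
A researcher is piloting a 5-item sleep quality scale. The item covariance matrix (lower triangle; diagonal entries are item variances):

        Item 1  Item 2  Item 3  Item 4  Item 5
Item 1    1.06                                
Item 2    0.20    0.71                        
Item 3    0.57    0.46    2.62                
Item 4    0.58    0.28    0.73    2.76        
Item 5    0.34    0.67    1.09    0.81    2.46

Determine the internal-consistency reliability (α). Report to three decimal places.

α = 0.680

Σσᵢ² = 1.06 + 0.71 + 2.62 + 2.76 + 2.46 = 9.61
Sum of the distinct covariances = 5.73
σ²_total = 9.61 + 2 × 5.73 = 21.07
α = (k/(k−1))·(1 − Σσᵢ²/σ²_total) = (5/4)·(1 − 9.61/21.07) = 0.680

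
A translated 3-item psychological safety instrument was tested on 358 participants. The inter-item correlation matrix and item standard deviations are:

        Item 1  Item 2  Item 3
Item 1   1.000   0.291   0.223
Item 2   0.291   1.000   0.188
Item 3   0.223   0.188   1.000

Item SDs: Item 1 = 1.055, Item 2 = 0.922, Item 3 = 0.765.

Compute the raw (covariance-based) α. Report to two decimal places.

α = 0.48

Σσ²ᵢ = 1.055² + 0.922² + 0.765² = 2.5483
Covariances σ_ij = r_ij · s_i · s_j:
  σ(Item 1,Item 2) = 0.291 × 1.055 × 0.922 = 0.2831
  σ(Item 1,Item 3) = 0.223 × 1.055 × 0.765 = 0.1800
  σ(Item 2,Item 3) = 0.188 × 0.922 × 0.765 = 0.1326
σ²_T = Σσ²ᵢ + 2·Σσ_ij = 2.5483 + 2 × 0.5957 = 3.7397
α = (3/2)·(1 − 2.5483/3.7397) = 0.48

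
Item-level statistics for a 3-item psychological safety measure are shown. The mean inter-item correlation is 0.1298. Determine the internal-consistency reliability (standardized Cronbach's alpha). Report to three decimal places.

Standardized α = k·r̄ / (1 + (k−1)·r̄) = 3 × 0.1298 / (1 + 2 × 0.1298)
  = 0.3894 / 1.2596 = 0.309

α = 0.309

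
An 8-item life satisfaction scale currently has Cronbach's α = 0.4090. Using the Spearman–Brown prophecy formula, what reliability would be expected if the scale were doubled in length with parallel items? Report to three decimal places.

predicted reliability = 0.581

Length factor m = 2
α' = m·α / (1 + (m−1)·α)
   = 2 × 0.4090 / (1 + (2 − 1) × 0.4090)
   = 0.8180 / 1.4090 = 0.581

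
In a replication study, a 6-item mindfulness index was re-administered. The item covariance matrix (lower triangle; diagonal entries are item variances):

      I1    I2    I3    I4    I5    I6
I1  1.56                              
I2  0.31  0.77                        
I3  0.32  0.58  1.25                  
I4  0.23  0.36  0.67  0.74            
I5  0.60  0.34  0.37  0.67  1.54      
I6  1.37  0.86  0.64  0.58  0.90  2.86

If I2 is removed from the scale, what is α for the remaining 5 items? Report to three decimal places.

Remaining items: I1, I3, I4, I5, I6 (k = 5).
Σσᵢ² = 1.56 + 1.25 + 0.74 + 1.54 + 2.86 = 7.95
σ²_total = 7.95 + 2 × 6.35 = 20.65
α (item deleted) = (5/4)·(1 − 7.95/20.65) = 0.769

α = 0.769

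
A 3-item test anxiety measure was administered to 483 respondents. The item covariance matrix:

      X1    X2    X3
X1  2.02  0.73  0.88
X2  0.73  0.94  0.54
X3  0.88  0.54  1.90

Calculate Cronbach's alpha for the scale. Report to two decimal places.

α = 0.70

Σσ²ᵢ = 2.02 + 0.94 + 1.90 = 4.86
Σ_{i<j} σ_ij = 2.15
Var(T) = 4.86 + 2 × 2.15 = 9.16
α = (k/(k−1))·(1 − Σσ²ᵢ/Var(T)) = (3/2)·(1 − 4.86/9.16) = 0.70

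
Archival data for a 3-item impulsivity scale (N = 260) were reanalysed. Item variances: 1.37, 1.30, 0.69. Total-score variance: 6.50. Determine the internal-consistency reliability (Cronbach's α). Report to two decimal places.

α = 0.72

Σσᵢ² = 1.37 + 1.30 + 0.69 = 3.36
α = (k/(k−1))·(1 − Σσᵢ²/σ²_total) = (3/2)·(1 − 3.36/6.50) = 0.72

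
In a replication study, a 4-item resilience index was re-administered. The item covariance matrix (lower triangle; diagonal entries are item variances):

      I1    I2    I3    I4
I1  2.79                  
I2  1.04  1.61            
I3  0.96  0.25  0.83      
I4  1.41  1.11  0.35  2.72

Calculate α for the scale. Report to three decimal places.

α = 0.751

Σσ²ᵢ = 2.79 + 1.61 + 0.83 + 2.72 = 7.95
Σ_{i<j} σ_ij = 5.12
total variance = 7.95 + 2 × 5.12 = 18.19
α = (k/(k−1))·(1 − Σσ²ᵢ/total variance) = (4/3)·(1 − 7.95/18.19) = 0.751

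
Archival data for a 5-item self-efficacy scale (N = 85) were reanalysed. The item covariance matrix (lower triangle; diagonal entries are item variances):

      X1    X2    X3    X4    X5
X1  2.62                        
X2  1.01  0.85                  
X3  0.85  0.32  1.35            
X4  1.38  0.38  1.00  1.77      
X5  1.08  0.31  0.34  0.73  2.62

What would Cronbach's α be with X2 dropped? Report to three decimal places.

Remaining items: X1, X3, X4, X5 (k = 4).
Σσᵢ² = 2.62 + 1.35 + 1.77 + 2.62 = 8.36
total variance = 8.36 + 2 × 5.38 = 19.12
α (item deleted) = (4/3)·(1 − 8.36/19.12) = 0.750

Cronbach's α = 0.750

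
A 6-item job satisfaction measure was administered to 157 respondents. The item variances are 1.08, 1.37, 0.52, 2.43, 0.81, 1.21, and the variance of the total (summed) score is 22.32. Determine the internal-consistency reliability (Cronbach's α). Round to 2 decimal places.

α = 0.80

ΣVar(i) = 1.08 + 1.37 + 0.52 + 2.43 + 0.81 + 1.21 = 7.42
α = (k/(k−1))·(1 − ΣVar(i)/Var(T)) = (6/5)·(1 − 7.42/22.32) = 0.80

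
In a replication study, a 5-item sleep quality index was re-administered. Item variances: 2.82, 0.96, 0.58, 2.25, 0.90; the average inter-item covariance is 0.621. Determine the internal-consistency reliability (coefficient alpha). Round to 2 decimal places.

sum of item variances = 2.82 + 0.96 + 0.58 + 2.25 + 0.90 = 7.51
Sum of the 10 distinct covariances = 10 × 0.621 = 6.210
total variance = sum of item variances + 2·Σcov = 7.51 + 2 × 6.210 = 19.930
α = (5/4)·(1 − 7.51/19.930) = 0.78

coefficient alpha = 0.78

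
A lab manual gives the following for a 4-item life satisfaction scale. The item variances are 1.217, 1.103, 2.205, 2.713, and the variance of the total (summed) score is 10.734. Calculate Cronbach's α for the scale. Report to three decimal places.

Σσ²ᵢ = 1.217 + 1.103 + 2.205 + 2.713 = 7.238
α = (k/(k−1))·(1 − Σσ²ᵢ/σ²_T) = (4/3)·(1 − 7.238/10.734) = 0.434

α = 0.434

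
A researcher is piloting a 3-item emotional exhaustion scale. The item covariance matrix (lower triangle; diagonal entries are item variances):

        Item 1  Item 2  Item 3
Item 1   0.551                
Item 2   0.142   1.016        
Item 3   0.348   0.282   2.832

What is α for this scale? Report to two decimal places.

α = 0.39

Σσ²ᵢ = 0.551 + 1.016 + 2.832 = 4.399
Sum of off-diagonal covariances = 0.772
σ²_total = 4.399 + 2 × 0.772 = 5.943
α = (k/(k−1))·(1 − Σσ²ᵢ/σ²_total) = (3/2)·(1 − 4.399/5.943) = 0.39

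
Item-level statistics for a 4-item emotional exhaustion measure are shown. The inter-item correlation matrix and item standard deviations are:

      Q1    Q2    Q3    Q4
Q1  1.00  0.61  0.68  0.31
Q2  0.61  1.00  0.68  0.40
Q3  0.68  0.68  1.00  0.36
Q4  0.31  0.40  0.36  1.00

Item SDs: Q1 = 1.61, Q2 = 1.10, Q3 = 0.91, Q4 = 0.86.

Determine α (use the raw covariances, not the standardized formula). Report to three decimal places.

Σσ²ᵢ = 1.61² + 1.10² + 0.91² + 0.86² = 5.3698
Covariances σ_ij = r_ij · s_i · s_j:
  σ(Q1,Q2) = 0.61 × 1.61 × 1.10 = 1.0803
  σ(Q1,Q3) = 0.68 × 1.61 × 0.91 = 0.9963
  σ(Q1,Q4) = 0.31 × 1.61 × 0.86 = 0.4292
  σ(Q2,Q3) = 0.68 × 1.10 × 0.91 = 0.6807
  σ(Q2,Q4) = 0.40 × 1.10 × 0.86 = 0.3784
  σ(Q3,Q4) = 0.36 × 0.91 × 0.86 = 0.2817
σ²_T = Σσ²ᵢ + 2·Σσ_ij = 5.3698 + 2 × 3.8466 = 13.0630
α = (4/3)·(1 − 5.3698/13.0630) = 0.785

α = 0.785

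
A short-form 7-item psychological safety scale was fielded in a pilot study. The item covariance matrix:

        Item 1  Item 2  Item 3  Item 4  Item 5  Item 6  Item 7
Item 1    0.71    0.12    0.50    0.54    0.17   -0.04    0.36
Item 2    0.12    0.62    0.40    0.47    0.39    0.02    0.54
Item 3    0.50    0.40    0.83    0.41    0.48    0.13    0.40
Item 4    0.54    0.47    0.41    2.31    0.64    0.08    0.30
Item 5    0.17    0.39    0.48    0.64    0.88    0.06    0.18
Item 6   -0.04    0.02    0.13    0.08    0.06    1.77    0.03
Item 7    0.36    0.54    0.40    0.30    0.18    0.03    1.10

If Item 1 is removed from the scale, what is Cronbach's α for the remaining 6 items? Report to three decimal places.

Cronbach's α = 0.656

Remaining items: Item 2, Item 3, Item 4, Item 5, Item 6, Item 7 (k = 6).
ΣVar(i) = 0.62 + 0.83 + 2.31 + 0.88 + 1.77 + 1.10 = 7.51
σ²_total = 7.51 + 2 × 4.53 = 16.57
α (item deleted) = (6/5)·(1 − 7.51/16.57) = 0.656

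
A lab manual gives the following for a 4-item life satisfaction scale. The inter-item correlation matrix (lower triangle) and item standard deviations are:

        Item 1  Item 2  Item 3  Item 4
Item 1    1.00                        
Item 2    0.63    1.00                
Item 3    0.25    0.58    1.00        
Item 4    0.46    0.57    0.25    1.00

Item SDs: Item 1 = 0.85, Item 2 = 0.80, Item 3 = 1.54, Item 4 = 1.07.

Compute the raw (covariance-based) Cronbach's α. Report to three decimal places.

Cronbach's α = 0.711

Σσ²ᵢ = 0.85² + 0.80² + 1.54² + 1.07² = 4.8790
Covariances σ_ij = r_ij · s_i · s_j:
  σ(Item 1,Item 2) = 0.63 × 0.85 × 0.80 = 0.4284
  σ(Item 1,Item 3) = 0.25 × 0.85 × 1.54 = 0.3272
  σ(Item 1,Item 4) = 0.46 × 0.85 × 1.07 = 0.4184
  σ(Item 2,Item 3) = 0.58 × 0.80 × 1.54 = 0.7146
  σ(Item 2,Item 4) = 0.57 × 0.80 × 1.07 = 0.4879
  σ(Item 3,Item 4) = 0.25 × 1.54 × 1.07 = 0.4120
σ²_T = Σσ²ᵢ + 2·Σσ_ij = 4.8790 + 2 × 2.7885 = 10.4560
α = (4/3)·(1 − 4.8790/10.4560) = 0.711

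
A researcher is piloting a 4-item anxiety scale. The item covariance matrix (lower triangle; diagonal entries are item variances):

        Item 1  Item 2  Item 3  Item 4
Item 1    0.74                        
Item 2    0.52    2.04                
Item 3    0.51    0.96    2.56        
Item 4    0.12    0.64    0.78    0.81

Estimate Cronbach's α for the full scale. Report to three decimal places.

Σσᵢ² = 0.74 + 2.04 + 2.56 + 0.81 = 6.15
Sum of off-diagonal covariances = 3.53
σ²_total = 6.15 + 2 × 3.53 = 13.21
α = (k/(k−1))·(1 − Σσᵢ²/σ²_total) = (4/3)·(1 − 6.15/13.21) = 0.713

α = 0.713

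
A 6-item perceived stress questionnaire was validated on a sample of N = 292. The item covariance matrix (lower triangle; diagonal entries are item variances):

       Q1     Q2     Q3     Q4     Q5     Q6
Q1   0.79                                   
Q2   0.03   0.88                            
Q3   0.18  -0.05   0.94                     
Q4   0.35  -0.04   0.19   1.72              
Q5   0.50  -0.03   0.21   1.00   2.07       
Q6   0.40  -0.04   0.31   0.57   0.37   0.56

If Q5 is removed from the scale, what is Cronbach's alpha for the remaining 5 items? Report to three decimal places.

α = 0.547

Remaining items: Q1, Q2, Q3, Q4, Q6 (k = 5).
ΣVar(i) = 0.79 + 0.88 + 0.94 + 1.72 + 0.56 = 4.89
Var(T) = 4.89 + 2 × 1.90 = 8.69
α (item deleted) = (5/4)·(1 − 4.89/8.69) = 0.547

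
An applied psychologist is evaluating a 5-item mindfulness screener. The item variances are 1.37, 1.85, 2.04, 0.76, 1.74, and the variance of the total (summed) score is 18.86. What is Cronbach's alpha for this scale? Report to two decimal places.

α = 0.74

Σσᵢ² = 1.37 + 1.85 + 2.04 + 0.76 + 1.74 = 7.76
α = (k/(k−1))·(1 − Σσᵢ²/σ²_total) = (5/4)·(1 − 7.76/18.86) = 0.74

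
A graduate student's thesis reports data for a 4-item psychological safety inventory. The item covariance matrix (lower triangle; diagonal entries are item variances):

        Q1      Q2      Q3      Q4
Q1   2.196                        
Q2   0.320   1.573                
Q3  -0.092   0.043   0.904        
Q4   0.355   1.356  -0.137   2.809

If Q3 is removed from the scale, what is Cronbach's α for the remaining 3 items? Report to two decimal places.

Remaining items: Q1, Q2, Q4 (k = 3).
Σσ²ᵢ = 2.196 + 1.573 + 2.809 = 6.578
Var(T) = 6.578 + 2 × 2.031 = 10.640
α (item deleted) = (3/2)·(1 − 6.578/10.640) = 0.57

Cronbach's α = 0.57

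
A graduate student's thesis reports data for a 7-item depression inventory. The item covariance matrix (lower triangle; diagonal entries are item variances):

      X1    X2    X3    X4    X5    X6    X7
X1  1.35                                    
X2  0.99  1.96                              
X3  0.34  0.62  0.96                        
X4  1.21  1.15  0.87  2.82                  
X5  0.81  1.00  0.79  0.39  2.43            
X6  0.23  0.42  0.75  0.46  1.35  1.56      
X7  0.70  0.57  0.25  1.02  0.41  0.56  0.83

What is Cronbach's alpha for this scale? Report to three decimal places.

α = 0.833

ΣVar(i) = 1.35 + 1.96 + 0.96 + 2.82 + 2.43 + 1.56 + 0.83 = 11.91
Σ_{i<j} σ_ij = 14.89
Var(T) = 11.91 + 2 × 14.89 = 41.69
α = (k/(k−1))·(1 − ΣVar(i)/Var(T)) = (7/6)·(1 − 11.91/41.69) = 0.833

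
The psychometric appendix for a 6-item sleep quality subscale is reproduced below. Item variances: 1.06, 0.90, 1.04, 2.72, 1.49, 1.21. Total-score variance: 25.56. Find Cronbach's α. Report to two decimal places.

Cronbach's α = 0.80

Σσᵢ² = 1.06 + 0.90 + 1.04 + 2.72 + 1.49 + 1.21 = 8.42
α = (k/(k−1))·(1 − Σσᵢ²/total variance) = (6/5)·(1 − 8.42/25.56) = 0.80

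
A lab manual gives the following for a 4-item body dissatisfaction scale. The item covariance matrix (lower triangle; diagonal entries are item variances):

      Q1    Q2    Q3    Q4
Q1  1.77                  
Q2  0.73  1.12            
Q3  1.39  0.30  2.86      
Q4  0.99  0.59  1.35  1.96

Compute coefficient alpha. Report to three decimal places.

α = 0.775

Σσᵢ² = 1.77 + 1.12 + 2.86 + 1.96 = 7.71
Sum of the distinct covariances = 5.35
σ²_total = 7.71 + 2 × 5.35 = 18.41
α = (k/(k−1))·(1 − Σσᵢ²/σ²_total) = (4/3)·(1 − 7.71/18.41) = 0.775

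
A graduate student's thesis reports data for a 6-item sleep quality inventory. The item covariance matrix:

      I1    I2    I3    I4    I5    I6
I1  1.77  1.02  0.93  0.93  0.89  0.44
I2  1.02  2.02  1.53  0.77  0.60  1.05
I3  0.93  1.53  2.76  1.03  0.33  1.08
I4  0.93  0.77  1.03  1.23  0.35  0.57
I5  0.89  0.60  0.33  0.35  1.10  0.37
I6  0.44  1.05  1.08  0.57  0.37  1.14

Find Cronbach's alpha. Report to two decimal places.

Cronbach's alpha = 0.84

sum of item variances = 1.77 + 2.02 + 2.76 + 1.23 + 1.10 + 1.14 = 10.02
Σ_{i<j} σ_ij = 11.89
Var(T) = 10.02 + 2 × 11.89 = 33.80
α = (k/(k−1))·(1 − sum of item variances/Var(T)) = (6/5)·(1 − 10.02/33.80) = 0.84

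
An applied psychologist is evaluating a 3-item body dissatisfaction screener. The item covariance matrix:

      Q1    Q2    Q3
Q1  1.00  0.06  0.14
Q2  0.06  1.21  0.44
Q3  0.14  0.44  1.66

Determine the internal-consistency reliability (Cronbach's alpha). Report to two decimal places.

Cronbach's alpha = 0.37

ΣVar(i) = 1.00 + 1.21 + 1.66 = 3.87
Sum of off-diagonal covariances = 0.64
σ²_T = 3.87 + 2 × 0.64 = 5.15
α = (k/(k−1))·(1 − ΣVar(i)/σ²_T) = (3/2)·(1 − 3.87/5.15) = 0.37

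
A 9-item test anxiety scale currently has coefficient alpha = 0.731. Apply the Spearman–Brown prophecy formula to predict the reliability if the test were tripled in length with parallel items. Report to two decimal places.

predicted reliability = 0.89

Length factor m = 3
α' = m·α / (1 + (m−1)·α)
   = 3 × 0.731 / (1 + (3 − 1) × 0.731)
   = 2.1930 / 2.4620 = 0.89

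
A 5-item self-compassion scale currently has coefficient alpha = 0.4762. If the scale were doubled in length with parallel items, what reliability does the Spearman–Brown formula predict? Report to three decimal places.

Length factor m = 2
α' = m·α / (1 + (m−1)·α)
   = 2 × 0.4762 / (1 + (2 − 1) × 0.4762)
   = 0.9524 / 1.4762 = 0.645

predicted reliability = 0.645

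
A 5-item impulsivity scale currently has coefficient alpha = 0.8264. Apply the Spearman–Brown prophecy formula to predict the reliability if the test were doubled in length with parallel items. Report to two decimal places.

predicted reliability = 0.90

Length factor m = 2
α' = m·α / (1 + (m−1)·α)
   = 2 × 0.8264 / (1 + (2 − 1) × 0.8264)
   = 1.6528 / 1.8264 = 0.90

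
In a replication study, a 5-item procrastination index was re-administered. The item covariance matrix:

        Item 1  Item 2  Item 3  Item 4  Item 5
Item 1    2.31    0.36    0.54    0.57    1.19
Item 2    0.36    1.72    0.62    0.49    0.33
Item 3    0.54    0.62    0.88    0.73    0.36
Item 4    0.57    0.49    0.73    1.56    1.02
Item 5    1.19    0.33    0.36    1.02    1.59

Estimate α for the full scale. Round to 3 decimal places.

α = 0.758

sum of item variances = 2.31 + 1.72 + 0.88 + 1.56 + 1.59 = 8.06
Sum of off-diagonal covariances = 6.21
σ²_T = 8.06 + 2 × 6.21 = 20.48
α = (k/(k−1))·(1 − sum of item variances/σ²_T) = (5/4)·(1 − 8.06/20.48) = 0.758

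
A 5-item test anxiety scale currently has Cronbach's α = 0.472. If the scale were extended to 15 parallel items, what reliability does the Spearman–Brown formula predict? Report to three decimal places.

Length factor m = 15/5 = 3.0000
α' = m·α / (1 + (m−1)·α)
   = 15/5 × 0.472 / (1 + (15/5 − 1) × 0.472)
   = 1.4160 / 1.9440 = 0.728

predicted reliability = 0.728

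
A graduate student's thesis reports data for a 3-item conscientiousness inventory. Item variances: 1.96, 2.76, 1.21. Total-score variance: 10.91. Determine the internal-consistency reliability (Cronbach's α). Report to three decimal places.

ΣVar(i) = 1.96 + 2.76 + 1.21 = 5.93
α = (k/(k−1))·(1 − ΣVar(i)/σ²_T) = (3/2)·(1 − 5.93/10.91) = 0.685

α = 0.685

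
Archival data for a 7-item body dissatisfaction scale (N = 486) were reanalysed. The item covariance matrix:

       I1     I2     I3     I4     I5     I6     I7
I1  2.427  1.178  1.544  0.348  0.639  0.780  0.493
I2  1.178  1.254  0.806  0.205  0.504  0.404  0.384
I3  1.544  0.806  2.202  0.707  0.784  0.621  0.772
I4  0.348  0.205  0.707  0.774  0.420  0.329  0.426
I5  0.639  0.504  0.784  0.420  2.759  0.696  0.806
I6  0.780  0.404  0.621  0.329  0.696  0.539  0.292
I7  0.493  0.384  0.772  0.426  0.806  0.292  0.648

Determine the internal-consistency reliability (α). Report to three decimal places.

ΣVar(i) = 2.427 + 1.254 + 2.202 + 0.774 + 2.759 + 0.539 + 0.648 = 10.603
Sum of off-diagonal covariances = 13.138
total variance = 10.603 + 2 × 13.138 = 36.879
α = (k/(k−1))·(1 − ΣVar(i)/total variance) = (7/6)·(1 − 10.603/36.879) = 0.831

α = 0.831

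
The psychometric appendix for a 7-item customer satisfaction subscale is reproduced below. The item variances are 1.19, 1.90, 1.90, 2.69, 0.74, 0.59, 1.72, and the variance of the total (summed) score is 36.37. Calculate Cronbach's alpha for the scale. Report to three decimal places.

Σσ²ᵢ = 1.19 + 1.90 + 1.90 + 2.69 + 0.74 + 0.59 + 1.72 = 10.73
α = (k/(k−1))·(1 − Σσ²ᵢ/σ²_T) = (7/6)·(1 − 10.73/36.37) = 0.822

α = 0.822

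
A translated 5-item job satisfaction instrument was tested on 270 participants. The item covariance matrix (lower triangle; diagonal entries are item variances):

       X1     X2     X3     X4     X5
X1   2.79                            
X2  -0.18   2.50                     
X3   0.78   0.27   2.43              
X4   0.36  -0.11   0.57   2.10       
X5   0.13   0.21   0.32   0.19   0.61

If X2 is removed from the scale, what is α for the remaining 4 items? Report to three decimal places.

Remaining items: X1, X3, X4, X5 (k = 4).
ΣVar(i) = 2.79 + 2.43 + 2.10 + 0.61 = 7.93
Var(T) = 7.93 + 2 × 2.35 = 12.63
α (item deleted) = (4/3)·(1 − 7.93/12.63) = 0.496

α = 0.496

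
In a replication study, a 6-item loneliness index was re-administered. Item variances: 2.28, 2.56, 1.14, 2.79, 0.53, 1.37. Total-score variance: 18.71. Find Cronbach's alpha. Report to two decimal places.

Σσᵢ² = 2.28 + 2.56 + 1.14 + 2.79 + 0.53 + 1.37 = 10.67
α = (k/(k−1))·(1 − Σσᵢ²/total variance) = (6/5)·(1 − 10.67/18.71) = 0.52

α = 0.52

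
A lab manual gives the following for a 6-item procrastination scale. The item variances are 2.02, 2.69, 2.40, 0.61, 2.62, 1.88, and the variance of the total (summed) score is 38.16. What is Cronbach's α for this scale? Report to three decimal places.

Cronbach's α = 0.816

ΣVar(i) = 2.02 + 2.69 + 2.40 + 0.61 + 2.62 + 1.88 = 12.22
α = (k/(k−1))·(1 − ΣVar(i)/σ²_total) = (6/5)·(1 − 12.22/38.16) = 0.816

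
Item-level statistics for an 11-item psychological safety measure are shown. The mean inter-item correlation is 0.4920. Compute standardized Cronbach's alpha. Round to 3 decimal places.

Standardized α = k·r̄ / (1 + (k−1)·r̄) = 11 × 0.4920 / (1 + 10 × 0.4920)
  = 5.4120 / 5.9200 = 0.914

standardized Cronbach's alpha = 0.914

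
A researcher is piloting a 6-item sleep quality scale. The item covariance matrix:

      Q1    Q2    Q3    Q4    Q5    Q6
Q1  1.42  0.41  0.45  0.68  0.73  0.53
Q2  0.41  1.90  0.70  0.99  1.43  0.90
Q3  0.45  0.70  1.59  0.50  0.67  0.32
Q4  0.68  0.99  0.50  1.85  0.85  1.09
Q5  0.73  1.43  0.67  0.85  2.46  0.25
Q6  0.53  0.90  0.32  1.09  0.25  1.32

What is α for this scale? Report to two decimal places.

ΣVar(i) = 1.42 + 1.90 + 1.59 + 1.85 + 2.46 + 1.32 = 10.54
Σ_{i<j} σ_ij = 10.50
σ²_T = 10.54 + 2 × 10.50 = 31.54
α = (k/(k−1))·(1 − ΣVar(i)/σ²_T) = (6/5)·(1 − 10.54/31.54) = 0.80

α = 0.80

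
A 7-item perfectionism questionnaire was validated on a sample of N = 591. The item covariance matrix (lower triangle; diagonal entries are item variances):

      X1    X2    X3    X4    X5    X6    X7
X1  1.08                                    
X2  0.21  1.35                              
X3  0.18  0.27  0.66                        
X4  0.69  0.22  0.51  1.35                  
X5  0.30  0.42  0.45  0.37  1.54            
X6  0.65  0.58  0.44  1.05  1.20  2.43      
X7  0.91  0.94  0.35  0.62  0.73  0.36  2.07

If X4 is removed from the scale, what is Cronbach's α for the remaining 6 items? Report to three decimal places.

α = 0.764

Remaining items: X1, X2, X3, X5, X6, X7 (k = 6).
Σσ²ᵢ = 1.08 + 1.35 + 0.66 + 1.54 + 2.43 + 2.07 = 9.13
σ²_T = 9.13 + 2 × 7.99 = 25.11
α (item deleted) = (6/5)·(1 − 9.13/25.11) = 0.764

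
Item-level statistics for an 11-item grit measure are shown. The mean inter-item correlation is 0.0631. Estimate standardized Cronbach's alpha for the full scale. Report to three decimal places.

standardized Cronbach's alpha = 0.426

Standardized α = k·r̄ / (1 + (k−1)·r̄) = 11 × 0.0631 / (1 + 10 × 0.0631)
  = 0.6941 / 1.6310 = 0.426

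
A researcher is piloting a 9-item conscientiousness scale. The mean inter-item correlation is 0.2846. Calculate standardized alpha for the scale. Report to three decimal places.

standardized alpha = 0.782

Standardized α = k·r̄ / (1 + (k−1)·r̄) = 9 × 0.2846 / (1 + 8 × 0.2846)
  = 2.5614 / 3.2768 = 0.782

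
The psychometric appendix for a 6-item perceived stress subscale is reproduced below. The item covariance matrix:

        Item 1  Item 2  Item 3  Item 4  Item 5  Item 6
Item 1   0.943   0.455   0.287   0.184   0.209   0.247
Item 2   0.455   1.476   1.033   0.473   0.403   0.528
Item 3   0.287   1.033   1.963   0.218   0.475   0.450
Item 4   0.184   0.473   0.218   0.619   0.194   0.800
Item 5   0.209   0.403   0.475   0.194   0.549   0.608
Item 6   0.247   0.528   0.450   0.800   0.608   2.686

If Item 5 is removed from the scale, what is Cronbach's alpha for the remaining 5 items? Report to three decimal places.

Remaining items: Item 1, Item 2, Item 3, Item 4, Item 6 (k = 5).
sum of item variances = 0.943 + 1.476 + 1.963 + 0.619 + 2.686 = 7.687
σ²_total = 7.687 + 2 × 4.675 = 17.037
α (item deleted) = (5/4)·(1 − 7.687/17.037) = 0.686

α = 0.686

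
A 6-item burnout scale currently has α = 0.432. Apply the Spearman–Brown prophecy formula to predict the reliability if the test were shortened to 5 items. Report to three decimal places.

Length factor m = 5/6 = 0.8333
α' = m·α / (1 − (1−m)·α)
   = 5/6 × 0.432 / (1 − (1 − 5/6) × 0.432)
   = 0.3600 / 0.9280 = 0.388

predicted reliability = 0.388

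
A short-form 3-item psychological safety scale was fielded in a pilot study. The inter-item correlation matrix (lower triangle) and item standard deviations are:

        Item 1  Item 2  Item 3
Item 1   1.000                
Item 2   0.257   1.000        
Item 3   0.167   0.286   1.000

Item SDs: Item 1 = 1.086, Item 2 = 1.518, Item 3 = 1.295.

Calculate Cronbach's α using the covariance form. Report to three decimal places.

Σσ²ᵢ = 1.086² + 1.518² + 1.295² = 5.1607
Covariances σ_ij = r_ij · s_i · s_j:
  σ(Item 1,Item 2) = 0.257 × 1.086 × 1.518 = 0.4237
  σ(Item 1,Item 3) = 0.167 × 1.086 × 1.295 = 0.2349
  σ(Item 2,Item 3) = 0.286 × 1.518 × 1.295 = 0.5622
σ²_T = Σσ²ᵢ + 2·Σσ_ij = 5.1607 + 2 × 1.2208 = 7.6023
α = (3/2)·(1 − 5.1607/7.6023) = 0.482

α = 0.482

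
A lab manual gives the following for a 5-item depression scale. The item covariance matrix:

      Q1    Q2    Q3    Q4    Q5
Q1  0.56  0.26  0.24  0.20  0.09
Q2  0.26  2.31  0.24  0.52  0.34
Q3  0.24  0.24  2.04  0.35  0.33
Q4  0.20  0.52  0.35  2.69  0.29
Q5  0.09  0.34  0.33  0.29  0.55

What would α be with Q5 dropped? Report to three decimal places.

Remaining items: Q1, Q2, Q3, Q4 (k = 4).
sum of item variances = 0.56 + 2.31 + 2.04 + 2.69 = 7.60
σ²_total = 7.60 + 2 × 1.81 = 11.22
α (item deleted) = (4/3)·(1 − 7.60/11.22) = 0.430

α = 0.430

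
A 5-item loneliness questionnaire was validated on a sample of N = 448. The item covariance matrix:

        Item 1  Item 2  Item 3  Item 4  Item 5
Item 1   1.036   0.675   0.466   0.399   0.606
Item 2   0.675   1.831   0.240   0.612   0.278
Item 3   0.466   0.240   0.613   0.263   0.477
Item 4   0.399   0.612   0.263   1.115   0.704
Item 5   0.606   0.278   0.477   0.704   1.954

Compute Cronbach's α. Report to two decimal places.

α = 0.74

Σσ²ᵢ = 1.036 + 1.831 + 0.613 + 1.115 + 1.954 = 6.549
Sum of off-diagonal covariances = 4.720
total variance = 6.549 + 2 × 4.720 = 15.989
α = (k/(k−1))·(1 − Σσ²ᵢ/total variance) = (5/4)·(1 − 6.549/15.989) = 0.74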